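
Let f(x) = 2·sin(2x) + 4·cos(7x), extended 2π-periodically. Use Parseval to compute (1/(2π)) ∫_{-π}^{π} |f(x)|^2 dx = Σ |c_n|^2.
Σ |c_n|^2 = 10

Expand |f|^2 and use orthogonality of {sin(nx), cos(mx)} on [-π, π]:
  ∫_{-π}^{π} sin(nx)^2 dx = π, ∫ cos(mx)^2 dx = π, and cross terms integrate to 0.
So ∫_{-π}^{π} f(x)^2 dx = 2^2 · π + 4^2 · π = (4 + 16)π.
Divide by 2π: (4 + 16)/2 = 10.
By Parseval, this equals Σ |c_n|^2.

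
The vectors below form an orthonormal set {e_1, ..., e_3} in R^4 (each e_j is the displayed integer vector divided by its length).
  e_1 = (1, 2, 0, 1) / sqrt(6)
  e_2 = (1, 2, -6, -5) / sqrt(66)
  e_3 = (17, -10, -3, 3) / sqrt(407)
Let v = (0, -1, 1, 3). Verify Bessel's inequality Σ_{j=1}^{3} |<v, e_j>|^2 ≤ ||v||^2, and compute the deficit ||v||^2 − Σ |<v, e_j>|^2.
Σ |<v, e_j>|^2 = 326/37; ||v||^2 = 11; deficit = 81/37

Write each e_j = u_j / sqrt(<u_j, u_j>) where u_j is the displayed integer vector. Then <v, e_j> = <v, u_j> / sqrt(<u_j, u_j>), so |<v, e_j>|^2 = <v, u_j>^2 / <u_j, u_j>.
Coefficients: <v, e_1> = 1/sqrt(6), <v, e_2> = -23/sqrt(66), <v, e_3> = 16/sqrt(407).
Square and sum: Σ |<v, e_j>|^2 = 326/37.
Compute ||v||^2 = v·v = 11.
Deficit = 11 − 326/37 = 81/37 ≥ 0, confirming Bessel's inequality. (The deficit equals ||v − Σ <v,e_j> e_j||^2, the squared distance from v to span{e_j}.)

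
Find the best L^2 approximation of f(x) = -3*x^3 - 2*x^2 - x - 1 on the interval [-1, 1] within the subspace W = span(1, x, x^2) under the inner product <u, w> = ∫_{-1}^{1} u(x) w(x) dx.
g(x) = -2*x^2 - 14*x/5 - 1

The best approximation g ∈ W is the orthogonal projection of f onto W. Writing g = a_0 + a_1 x + a_2 x^2, the coefficients solve the normal equations G · a = b where
  G_{ij} = <φ_i, φ_j> and b_i = <f, φ_i>, with φ_0 = 1, φ_1 = x, φ_2 = x^2.
G =
  [2, 0, 2/3]
  [0, 2/3, 0]
  [2/3, 0, 2/5],
b = (-10/3, -28/15, -22/15).
Solving gives a_0 = -1, a_1 = -14/5, a_2 = -2, so
  g(x) = -2*x^2 - 14*x/5 - 1.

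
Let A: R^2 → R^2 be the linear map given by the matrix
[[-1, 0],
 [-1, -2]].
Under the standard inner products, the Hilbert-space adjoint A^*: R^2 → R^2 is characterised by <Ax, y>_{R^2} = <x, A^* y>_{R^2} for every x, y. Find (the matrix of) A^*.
A^* = A^T =
[[-1, -1],
 [0, -2]]

For real matrices with standard dot products, the defining identity <Ax, y> = <x, A^* y> gives (Ax)^T y = x^T (A^*) y, i.e. x^T A^T y = x^T (A^*) y. Since this holds for all x, y, we must have A^* = A^T. Therefore
A^* =
[[-1, -1],
 [0, -2]].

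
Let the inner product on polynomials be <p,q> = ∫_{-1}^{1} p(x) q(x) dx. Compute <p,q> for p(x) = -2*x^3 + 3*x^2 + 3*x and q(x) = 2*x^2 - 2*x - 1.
<p,q> = -2

Expand the product: p(x)·q(x) = -4*x^5 + 10*x^4 + 2*x^3 - 9*x^2 - 3*x.
∫_{-1}^{1} of each monomial x^k gives [2/(k+1) if k even, 0 if k odd]. Integrating term-by-term (or equivalently evaluating the antiderivative F(x) = -2*x^6/3 + 2*x^5 + x^4/2 - 3*x^3 - 3*x^2/2 at the endpoints):
  F(1) − F(−1) = -8/3 − (-2/3) = -2.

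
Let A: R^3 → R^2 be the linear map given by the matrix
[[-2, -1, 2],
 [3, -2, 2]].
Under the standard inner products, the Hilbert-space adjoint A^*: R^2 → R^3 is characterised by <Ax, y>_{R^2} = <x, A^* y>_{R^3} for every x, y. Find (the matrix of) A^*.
A^* = A^T =
[[-2, 3],
 [-1, -2],
 [2, 2]]

For real matrices with standard dot products, the defining identity <Ax, y> = <x, A^* y> gives (Ax)^T y = x^T (A^*) y, i.e. x^T A^T y = x^T (A^*) y. Since this holds for all x, y, we must have A^* = A^T. Therefore
A^* =
[[-2, 3],
 [-1, -2],
 [2, 2]].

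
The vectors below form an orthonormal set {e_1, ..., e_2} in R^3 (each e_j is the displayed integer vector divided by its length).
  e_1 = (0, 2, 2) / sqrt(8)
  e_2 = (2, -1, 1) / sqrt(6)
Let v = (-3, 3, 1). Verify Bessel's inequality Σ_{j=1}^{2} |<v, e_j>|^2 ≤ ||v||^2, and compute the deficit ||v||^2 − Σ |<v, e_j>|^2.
Σ |<v, e_j>|^2 = 56/3; ||v||^2 = 19; deficit = 1/3

Write each e_j = u_j / sqrt(<u_j, u_j>) where u_j is the displayed integer vector. Then <v, e_j> = <v, u_j> / sqrt(<u_j, u_j>), so |<v, e_j>|^2 = <v, u_j>^2 / <u_j, u_j>.
Coefficients: <v, e_1> = 8/sqrt(8), <v, e_2> = -8/sqrt(6).
Square and sum: Σ |<v, e_j>|^2 = 56/3.
Compute ||v||^2 = v·v = 19.
Deficit = 19 − 56/3 = 1/3 ≥ 0, confirming Bessel's inequality. (The deficit equals ||v − Σ <v,e_j> e_j||^2, the squared distance from v to span{e_j}.)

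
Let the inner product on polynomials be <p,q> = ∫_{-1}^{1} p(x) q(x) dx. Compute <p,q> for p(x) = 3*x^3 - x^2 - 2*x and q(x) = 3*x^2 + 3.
<p,q> = -16/5

Expand the product: p(x)·q(x) = 9*x^5 - 3*x^4 + 3*x^3 - 3*x^2 - 6*x.
∫_{-1}^{1} of each monomial x^k gives [2/(k+1) if k even, 0 if k odd]. Integrating term-by-term (or equivalently evaluating the antiderivative F(x) = 3*x^6/2 - 3*x^5/5 + 3*x^4/4 - x^3 - 3*x^2 at the endpoints):
  F(1) − F(−1) = -47/20 − (17/20) = -16/5.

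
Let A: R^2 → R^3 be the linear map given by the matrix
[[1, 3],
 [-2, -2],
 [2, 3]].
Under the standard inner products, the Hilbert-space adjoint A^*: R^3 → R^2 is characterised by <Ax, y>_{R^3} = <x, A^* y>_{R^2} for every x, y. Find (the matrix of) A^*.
A^* = A^T =
[[1, -2, 2],
 [3, -2, 3]]

For real matrices with standard dot products, the defining identity <Ax, y> = <x, A^* y> gives (Ax)^T y = x^T (A^*) y, i.e. x^T A^T y = x^T (A^*) y. Since this holds for all x, y, we must have A^* = A^T. Therefore
A^* =
[[1, -2, 2],
 [3, -2, 3]].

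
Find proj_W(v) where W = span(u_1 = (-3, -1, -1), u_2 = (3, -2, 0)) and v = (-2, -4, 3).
proj_W(v) = (-51/47, -247/94, -105/94)

Set up U = [u_1 | ... | u_2] ∈ R^(3×2). The projector onto W = col(U) is P = U (U^T U)^(-1) U^T.
Compute U^T U =
  [11, -7]
  [-7, 13],
and U^T v = (7, 2).
Solve U^T U · c = U^T v for the coefficients: c = (105/94, 71/94). The projection is proj_W(v) = U c.
Check: (v - proj_W(v)) · u_1 = 0  (should be 0).
Check: (v - proj_W(v)) · u_2 = 0  (should be 0).
Result: proj_W(v) = (-51/47, -247/94, -105/94).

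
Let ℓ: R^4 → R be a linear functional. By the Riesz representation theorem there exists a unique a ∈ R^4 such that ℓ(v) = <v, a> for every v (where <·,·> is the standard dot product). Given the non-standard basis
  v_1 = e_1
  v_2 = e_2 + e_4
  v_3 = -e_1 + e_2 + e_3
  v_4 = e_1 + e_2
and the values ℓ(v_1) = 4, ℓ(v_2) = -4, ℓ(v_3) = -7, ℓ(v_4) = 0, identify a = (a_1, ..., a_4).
a = (4, -4, 1, 0)

Write a = (a_1, ..., a_4) in the standard basis. For each basis vector v_i, ℓ(v_i) = <v_i, a> is a linear equation in the a_j's. Collect the n equations into a matrix system V a = ℓ, where row i of V is v_i (expressed in the standard basis). Since V is invertible (lower-triangular with 1s on the diagonal, up to permutation), solve by back-substitution:
  V =
[[1, 0, 0, 0],
 [0, 1, 0, 1],
 [-1, 1, 1, 0],
 [1, 1, 0, 0]]
  V a = (4, -4, -7, 0)
Solving gives a = (4, -4, 1, 0).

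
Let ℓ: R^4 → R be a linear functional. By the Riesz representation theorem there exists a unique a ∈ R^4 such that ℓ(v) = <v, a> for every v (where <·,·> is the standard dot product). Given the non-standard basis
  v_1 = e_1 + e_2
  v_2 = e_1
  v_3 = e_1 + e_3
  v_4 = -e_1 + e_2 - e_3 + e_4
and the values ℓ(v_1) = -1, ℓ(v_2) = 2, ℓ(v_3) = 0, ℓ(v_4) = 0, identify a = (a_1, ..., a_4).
a = (2, -3, -2, 3)

Write a = (a_1, ..., a_4) in the standard basis. For each basis vector v_i, ℓ(v_i) = <v_i, a> is a linear equation in the a_j's. Collect the n equations into a matrix system V a = ℓ, where row i of V is v_i (expressed in the standard basis). Since V is invertible (lower-triangular with 1s on the diagonal, up to permutation), solve by back-substitution:
  V =
[[1, 1, 0, 0],
 [1, 0, 0, 0],
 [1, 0, 1, 0],
 [-1, 1, -1, 1]]
  V a = (-1, 2, 0, 0)
Solving gives a = (2, -3, -2, 3).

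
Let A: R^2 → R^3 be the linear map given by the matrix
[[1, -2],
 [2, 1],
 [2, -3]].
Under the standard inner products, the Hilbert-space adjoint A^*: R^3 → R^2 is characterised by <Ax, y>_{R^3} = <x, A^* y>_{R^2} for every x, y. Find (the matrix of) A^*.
A^* = A^T =
[[1, 2, 2],
 [-2, 1, -3]]

For real matrices with standard dot products, the defining identity <Ax, y> = <x, A^* y> gives (Ax)^T y = x^T (A^*) y, i.e. x^T A^T y = x^T (A^*) y. Since this holds for all x, y, we must have A^* = A^T. Therefore
A^* =
[[1, 2, 2],
 [-2, 1, -3]].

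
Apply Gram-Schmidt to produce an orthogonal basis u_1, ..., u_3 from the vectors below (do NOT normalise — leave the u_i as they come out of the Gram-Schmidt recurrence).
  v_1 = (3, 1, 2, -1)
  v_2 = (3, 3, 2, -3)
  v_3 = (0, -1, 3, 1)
Orthogonal basis:
  u_1 = (3, 1, 2, -1)
  u_2 = (-4/5, 26/15, -8/15, -26/15)
  u_3 = (-18/13, 0, 27/13, 0)

Apply the Gram-Schmidt recurrence
  u_1 = v_1
  u_i = v_i − Σ_{j<i} ((v_i · u_j) / (u_j · u_j)) · u_j.

Step by step this gives:
  u_1 = (3, 1, 2, -1)
  u_2 = (-4/5, 26/15, -8/15, -26/15)
  u_3 = (-18/13, 0, 27/13, 0)

Orthogonality check:
  u_2 · u_1 = 0 (should be 0)
  u_3 · u_1 = 0 (should be 0)
  u_3 · u_2 = 0 (should be 0)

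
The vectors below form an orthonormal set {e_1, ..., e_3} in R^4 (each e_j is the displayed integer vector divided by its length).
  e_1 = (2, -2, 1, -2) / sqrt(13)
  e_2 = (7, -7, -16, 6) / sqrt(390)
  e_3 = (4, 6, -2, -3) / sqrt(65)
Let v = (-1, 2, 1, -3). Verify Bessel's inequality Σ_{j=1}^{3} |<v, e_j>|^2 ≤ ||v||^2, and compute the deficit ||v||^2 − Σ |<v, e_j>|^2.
Σ |<v, e_j>|^2 = 881/78; ||v||^2 = 15; deficit = 289/78

Write each e_j = u_j / sqrt(<u_j, u_j>) where u_j is the displayed integer vector. Then <v, e_j> = <v, u_j> / sqrt(<u_j, u_j>), so |<v, e_j>|^2 = <v, u_j>^2 / <u_j, u_j>.
Coefficients: <v, e_1> = 1/sqrt(13), <v, e_2> = -55/sqrt(390), <v, e_3> = 15/sqrt(65).
Square and sum: Σ |<v, e_j>|^2 = 881/78.
Compute ||v||^2 = v·v = 15.
Deficit = 15 − 881/78 = 289/78 ≥ 0, confirming Bessel's inequality. (The deficit equals ||v − Σ <v,e_j> e_j||^2, the squared distance from v to span{e_j}.)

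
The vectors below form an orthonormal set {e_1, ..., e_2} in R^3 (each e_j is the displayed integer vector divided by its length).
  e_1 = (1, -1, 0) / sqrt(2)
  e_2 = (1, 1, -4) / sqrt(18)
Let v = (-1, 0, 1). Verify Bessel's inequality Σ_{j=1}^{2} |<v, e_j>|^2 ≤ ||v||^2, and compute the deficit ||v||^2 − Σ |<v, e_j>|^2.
Σ |<v, e_j>|^2 = 17/9; ||v||^2 = 2; deficit = 1/9

Write each e_j = u_j / sqrt(<u_j, u_j>) where u_j is the displayed integer vector. Then <v, e_j> = <v, u_j> / sqrt(<u_j, u_j>), so |<v, e_j>|^2 = <v, u_j>^2 / <u_j, u_j>.
Coefficients: <v, e_1> = -1/sqrt(2), <v, e_2> = -5/sqrt(18).
Square and sum: Σ |<v, e_j>|^2 = 17/9.
Compute ||v||^2 = v·v = 2.
Deficit = 2 − 17/9 = 1/9 ≥ 0, confirming Bessel's inequality. (The deficit equals ||v − Σ <v,e_j> e_j||^2, the squared distance from v to span{e_j}.)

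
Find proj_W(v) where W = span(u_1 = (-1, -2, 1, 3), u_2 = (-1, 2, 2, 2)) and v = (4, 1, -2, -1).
proj_W(v) = (84/85, 38/85, -233/170, -439/170)

Set up U = [u_1 | ... | u_2] ∈ R^(4×2). The projector onto W = col(U) is P = U (U^T U)^(-1) U^T.
Compute U^T U =
  [15, 5]
  [5, 13],
and U^T v = (-11, -8).
Solve U^T U · c = U^T v for the coefficients: c = (-103/170, -13/34). The projection is proj_W(v) = U c.
Check: (v - proj_W(v)) · u_1 = 0  (should be 0).
Check: (v - proj_W(v)) · u_2 = 0  (should be 0).
Result: proj_W(v) = (84/85, 38/85, -233/170, -439/170).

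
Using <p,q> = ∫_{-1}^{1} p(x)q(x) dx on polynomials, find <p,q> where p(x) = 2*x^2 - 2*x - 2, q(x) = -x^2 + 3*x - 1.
<p,q> = -4/5

Expand the product: p(x)·q(x) = -2*x^4 + 8*x^3 - 6*x^2 - 4*x + 2.
∫_{-1}^{1} of each monomial x^k gives [2/(k+1) if k even, 0 if k odd]. Integrating term-by-term (or equivalently evaluating the antiderivative F(x) = -2*x^5/5 + 2*x^4 - 2*x^3 - 2*x^2 + 2*x at the endpoints):
  F(1) − F(−1) = -2/5 − (2/5) = -4/5.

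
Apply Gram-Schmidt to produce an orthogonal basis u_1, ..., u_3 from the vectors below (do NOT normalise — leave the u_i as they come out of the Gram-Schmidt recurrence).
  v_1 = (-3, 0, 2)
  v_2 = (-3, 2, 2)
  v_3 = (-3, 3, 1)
Orthogonal basis:
  u_1 = (-3, 0, 2)
  u_2 = (0, 2, 0)
  u_3 = (-6/13, 0, -9/13)

Apply the Gram-Schmidt recurrence
  u_1 = v_1
  u_i = v_i − Σ_{j<i} ((v_i · u_j) / (u_j · u_j)) · u_j.

Step by step this gives:
  u_1 = (-3, 0, 2)
  u_2 = (0, 2, 0)
  u_3 = (-6/13, 0, -9/13)

Orthogonality check:
  u_2 · u_1 = 0 (should be 0)
  u_3 · u_1 = 0 (should be 0)
  u_3 · u_2 = 0 (should be 0)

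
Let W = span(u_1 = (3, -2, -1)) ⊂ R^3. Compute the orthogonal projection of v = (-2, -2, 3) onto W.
proj_W(v) = (-15/14, 5/7, 5/14)

Set up U = [u_1 | ... | u_1] ∈ R^(3×1). The projector onto W = col(U) is P = U (U^T U)^(-1) U^T.
Compute U^T U =
  [14],
and U^T v = (-5).
Solve U^T U · c = U^T v for the coefficients: c = (-5/14). The projection is proj_W(v) = U c.
Check: (v - proj_W(v)) · u_1 = 0  (should be 0).
Result: proj_W(v) = (-15/14, 5/7, 5/14).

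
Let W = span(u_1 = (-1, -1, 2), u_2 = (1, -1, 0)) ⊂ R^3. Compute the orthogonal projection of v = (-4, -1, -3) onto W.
proj_W(v) = (-4/3, 5/3, -1/3)

Set up U = [u_1 | ... | u_2] ∈ R^(3×2). The projector onto W = col(U) is P = U (U^T U)^(-1) U^T.
Compute U^T U =
  [6, 0]
  [0, 2],
and U^T v = (-1, -3).
Solve U^T U · c = U^T v for the coefficients: c = (-1/6, -3/2). The projection is proj_W(v) = U c.
Check: (v - proj_W(v)) · u_1 = 0  (should be 0).
Check: (v - proj_W(v)) · u_2 = 0  (should be 0).
Result: proj_W(v) = (-4/3, 5/3, -1/3).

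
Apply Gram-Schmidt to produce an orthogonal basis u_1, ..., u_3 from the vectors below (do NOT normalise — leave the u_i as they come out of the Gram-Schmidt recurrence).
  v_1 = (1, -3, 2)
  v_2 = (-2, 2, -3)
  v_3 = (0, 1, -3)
Orthogonal basis:
  u_1 = (1, -3, 2)
  u_2 = (-1, -1, -1)
  u_3 = (55/42, -11/42, -22/21)

Apply the Gram-Schmidt recurrence
  u_1 = v_1
  u_i = v_i − Σ_{j<i} ((v_i · u_j) / (u_j · u_j)) · u_j.

Step by step this gives:
  u_1 = (1, -3, 2)
  u_2 = (-1, -1, -1)
  u_3 = (55/42, -11/42, -22/21)

Orthogonality check:
  u_2 · u_1 = 0 (should be 0)
  u_3 · u_1 = 0 (should be 0)
  u_3 · u_2 = 0 (should be 0)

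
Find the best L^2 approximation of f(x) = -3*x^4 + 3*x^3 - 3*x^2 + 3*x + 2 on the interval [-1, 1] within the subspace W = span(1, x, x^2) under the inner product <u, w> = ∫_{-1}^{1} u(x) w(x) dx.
g(x) = -39*x^2/7 + 24*x/5 + 79/35

The best approximation g ∈ W is the orthogonal projection of f onto W. Writing g = a_0 + a_1 x + a_2 x^2, the coefficients solve the normal equations G · a = b where
  G_{ij} = <φ_i, φ_j> and b_i = <f, φ_i>, with φ_0 = 1, φ_1 = x, φ_2 = x^2.
G =
  [2, 0, 2/3]
  [0, 2/3, 0]
  [2/3, 0, 2/5],
b = (4/5, 16/5, -76/105).
Solving gives a_0 = 79/35, a_1 = 24/5, a_2 = -39/7, so
  g(x) = -39*x^2/7 + 24*x/5 + 79/35.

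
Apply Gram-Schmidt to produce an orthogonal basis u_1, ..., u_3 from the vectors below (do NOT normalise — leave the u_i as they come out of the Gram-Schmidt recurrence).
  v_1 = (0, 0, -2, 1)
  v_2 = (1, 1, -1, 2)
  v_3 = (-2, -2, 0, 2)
Orthogonal basis:
  u_1 = (0, 0, -2, 1)
  u_2 = (1, 1, 3/5, 6/5)
  u_3 = (-30/19, -30/19, 20/19, 40/19)

Apply the Gram-Schmidt recurrence
  u_1 = v_1
  u_i = v_i − Σ_{j<i} ((v_i · u_j) / (u_j · u_j)) · u_j.

Step by step this gives:
  u_1 = (0, 0, -2, 1)
  u_2 = (1, 1, 3/5, 6/5)
  u_3 = (-30/19, -30/19, 20/19, 40/19)

Orthogonality check:
  u_2 · u_1 = 0 (should be 0)
  u_3 · u_1 = 0 (should be 0)
  u_3 · u_2 = 0 (should be 0)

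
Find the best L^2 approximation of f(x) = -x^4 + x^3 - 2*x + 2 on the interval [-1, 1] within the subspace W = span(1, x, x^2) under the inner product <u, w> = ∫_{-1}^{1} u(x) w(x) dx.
g(x) = -6*x^2/7 - 7*x/5 + 73/35

The best approximation g ∈ W is the orthogonal projection of f onto W. Writing g = a_0 + a_1 x + a_2 x^2, the coefficients solve the normal equations G · a = b where
  G_{ij} = <φ_i, φ_j> and b_i = <f, φ_i>, with φ_0 = 1, φ_1 = x, φ_2 = x^2.
G =
  [2, 0, 2/3]
  [0, 2/3, 0]
  [2/3, 0, 2/5],
b = (18/5, -14/15, 22/21).
Solving gives a_0 = 73/35, a_1 = -7/5, a_2 = -6/7, so
  g(x) = -6*x^2/7 - 7*x/5 + 73/35.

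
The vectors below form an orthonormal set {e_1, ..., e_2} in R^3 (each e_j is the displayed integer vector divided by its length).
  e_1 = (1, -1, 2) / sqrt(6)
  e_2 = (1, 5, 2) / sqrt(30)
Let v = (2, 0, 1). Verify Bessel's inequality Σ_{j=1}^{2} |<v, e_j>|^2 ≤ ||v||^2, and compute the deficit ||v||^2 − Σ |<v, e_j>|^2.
Σ |<v, e_j>|^2 = 16/5; ||v||^2 = 5; deficit = 9/5

Write each e_j = u_j / sqrt(<u_j, u_j>) where u_j is the displayed integer vector. Then <v, e_j> = <v, u_j> / sqrt(<u_j, u_j>), so |<v, e_j>|^2 = <v, u_j>^2 / <u_j, u_j>.
Coefficients: <v, e_1> = 4/sqrt(6), <v, e_2> = 4/sqrt(30).
Square and sum: Σ |<v, e_j>|^2 = 16/5.
Compute ||v||^2 = v·v = 5.
Deficit = 5 − 16/5 = 9/5 ≥ 0, confirming Bessel's inequality. (The deficit equals ||v − Σ <v,e_j> e_j||^2, the squared distance from v to span{e_j}.)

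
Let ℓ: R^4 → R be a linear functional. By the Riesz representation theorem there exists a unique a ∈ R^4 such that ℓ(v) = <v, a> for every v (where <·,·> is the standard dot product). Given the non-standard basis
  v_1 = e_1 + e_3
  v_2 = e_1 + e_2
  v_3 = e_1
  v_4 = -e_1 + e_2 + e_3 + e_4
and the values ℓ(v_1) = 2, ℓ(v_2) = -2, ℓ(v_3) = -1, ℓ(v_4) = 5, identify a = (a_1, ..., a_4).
a = (-1, -1, 3, 2)

Write a = (a_1, ..., a_4) in the standard basis. For each basis vector v_i, ℓ(v_i) = <v_i, a> is a linear equation in the a_j's. Collect the n equations into a matrix system V a = ℓ, where row i of V is v_i (expressed in the standard basis). Since V is invertible (lower-triangular with 1s on the diagonal, up to permutation), solve by back-substitution:
  V =
[[1, 0, 1, 0],
 [1, 1, 0, 0],
 [1, 0, 0, 0],
 [-1, 1, 1, 1]]
  V a = (2, -2, -1, 5)
Solving gives a = (-1, -1, 3, 2).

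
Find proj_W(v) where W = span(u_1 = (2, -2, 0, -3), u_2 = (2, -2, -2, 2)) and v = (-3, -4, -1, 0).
proj_W(v) = (44/67, -44/67, -32/67, 14/67)

Set up U = [u_1 | ... | u_2] ∈ R^(4×2). The projector onto W = col(U) is P = U (U^T U)^(-1) U^T.
Compute U^T U =
  [17, 2]
  [2, 16],
and U^T v = (2, 4).
Solve U^T U · c = U^T v for the coefficients: c = (6/67, 16/67). The projection is proj_W(v) = U c.
Check: (v - proj_W(v)) · u_1 = 0  (should be 0).
Check: (v - proj_W(v)) · u_2 = 0  (should be 0).
Result: proj_W(v) = (44/67, -44/67, -32/67, 14/67).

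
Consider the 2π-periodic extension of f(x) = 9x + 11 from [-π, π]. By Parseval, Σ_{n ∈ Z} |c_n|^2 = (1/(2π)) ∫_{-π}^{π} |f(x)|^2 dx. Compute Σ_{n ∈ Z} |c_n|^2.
Σ |c_n|^2 = 27π^2 + 121

Expand and integrate term by term over [-π, π]:
  ∫ (9x)^2 dx = 81·(2π^3/3); ∫ 2·9·(11)·x dx = 0 (odd integrand); ∫ 11^2 dx = 121·2π.
So (1/(2π)) ∫_{-π}^{π} (9x + 11)^2 dx = 81π^2/3 + 121 = 27π^2 + 121.
Parseval ⇒ Σ |c_n|^2 = 27π^2 + 121.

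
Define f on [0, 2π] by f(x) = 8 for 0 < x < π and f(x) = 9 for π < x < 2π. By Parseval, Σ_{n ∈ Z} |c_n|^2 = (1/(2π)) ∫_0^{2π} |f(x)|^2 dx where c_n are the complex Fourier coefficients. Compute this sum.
Σ |c_n|^2 = 145/2

Parseval equates the L^2 energy of f (normalised by 1/(2π)) with the ℓ^2 sum of its Fourier coefficients: (1/(2π)) ∫_0^{2π} |f|^2 = Σ |c_n|^2.
Compute the left side: (1/(2π)) [∫_0^π 8^2 dx + ∫_π^{2π} 9^2 dx] = (1/(2π)) · (64π + 81π) = (64 + 81)/2 = 145/2.
So Σ_{n ∈ Z} |c_n|^2 = 145/2.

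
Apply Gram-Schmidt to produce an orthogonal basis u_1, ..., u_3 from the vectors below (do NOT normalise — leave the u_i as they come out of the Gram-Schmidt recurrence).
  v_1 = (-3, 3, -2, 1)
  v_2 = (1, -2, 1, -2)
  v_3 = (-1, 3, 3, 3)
Orthogonal basis:
  u_1 = (-3, 3, -2, 1)
  u_2 = (-16/23, -7/23, -3/23, -33/23)
  u_3 = (-68/61, 77/61, 216/61, -3/61)

Apply the Gram-Schmidt recurrence
  u_1 = v_1
  u_i = v_i − Σ_{j<i} ((v_i · u_j) / (u_j · u_j)) · u_j.

Step by step this gives:
  u_1 = (-3, 3, -2, 1)
  u_2 = (-16/23, -7/23, -3/23, -33/23)
  u_3 = (-68/61, 77/61, 216/61, -3/61)

Orthogonality check:
  u_2 · u_1 = 0 (should be 0)
  u_3 · u_1 = 0 (should be 0)
  u_3 · u_2 = 0 (should be 0)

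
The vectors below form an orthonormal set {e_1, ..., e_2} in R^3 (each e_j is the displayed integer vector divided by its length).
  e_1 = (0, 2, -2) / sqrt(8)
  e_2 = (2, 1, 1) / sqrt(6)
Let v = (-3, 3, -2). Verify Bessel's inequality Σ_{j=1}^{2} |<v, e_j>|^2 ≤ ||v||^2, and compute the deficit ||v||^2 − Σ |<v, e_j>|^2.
Σ |<v, e_j>|^2 = 50/3; ||v||^2 = 22; deficit = 16/3

Write each e_j = u_j / sqrt(<u_j, u_j>) where u_j is the displayed integer vector. Then <v, e_j> = <v, u_j> / sqrt(<u_j, u_j>), so |<v, e_j>|^2 = <v, u_j>^2 / <u_j, u_j>.
Coefficients: <v, e_1> = 10/sqrt(8), <v, e_2> = -5/sqrt(6).
Square and sum: Σ |<v, e_j>|^2 = 50/3.
Compute ||v||^2 = v·v = 22.
Deficit = 22 − 50/3 = 16/3 ≥ 0, confirming Bessel's inequality. (The deficit equals ||v − Σ <v,e_j> e_j||^2, the squared distance from v to span{e_j}.)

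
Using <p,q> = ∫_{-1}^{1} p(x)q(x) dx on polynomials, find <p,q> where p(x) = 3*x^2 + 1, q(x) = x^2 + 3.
<p,q> = 208/15

Expand the product: p(x)·q(x) = 3*x^4 + 10*x^2 + 3.
∫_{-1}^{1} of each monomial x^k gives [2/(k+1) if k even, 0 if k odd]. Integrating term-by-term (or equivalently evaluating the antiderivative F(x) = 3*x^5/5 + 10*x^3/3 + 3*x at the endpoints):
  F(1) − F(−1) = 104/15 − (-104/15) = 208/15.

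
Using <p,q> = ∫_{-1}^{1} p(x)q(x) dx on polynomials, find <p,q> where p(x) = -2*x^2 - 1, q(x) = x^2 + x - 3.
<p,q> = 128/15

Expand the product: p(x)·q(x) = -2*x^4 - 2*x^3 + 5*x^2 - x + 3.
∫_{-1}^{1} of each monomial x^k gives [2/(k+1) if k even, 0 if k odd]. Integrating term-by-term (or equivalently evaluating the antiderivative F(x) = -2*x^5/5 - x^4/2 + 5*x^3/3 - x^2/2 + 3*x at the endpoints):
  F(1) − F(−1) = 49/15 − (-79/15) = 128/15.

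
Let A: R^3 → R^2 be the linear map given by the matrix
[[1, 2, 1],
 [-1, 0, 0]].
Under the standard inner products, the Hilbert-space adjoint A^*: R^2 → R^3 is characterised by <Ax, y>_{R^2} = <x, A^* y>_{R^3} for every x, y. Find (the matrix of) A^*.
A^* = A^T =
[[1, -1],
 [2, 0],
 [1, 0]]

For real matrices with standard dot products, the defining identity <Ax, y> = <x, A^* y> gives (Ax)^T y = x^T (A^*) y, i.e. x^T A^T y = x^T (A^*) y. Since this holds for all x, y, we must have A^* = A^T. Therefore
A^* =
[[1, -1],
 [2, 0],
 [1, 0]].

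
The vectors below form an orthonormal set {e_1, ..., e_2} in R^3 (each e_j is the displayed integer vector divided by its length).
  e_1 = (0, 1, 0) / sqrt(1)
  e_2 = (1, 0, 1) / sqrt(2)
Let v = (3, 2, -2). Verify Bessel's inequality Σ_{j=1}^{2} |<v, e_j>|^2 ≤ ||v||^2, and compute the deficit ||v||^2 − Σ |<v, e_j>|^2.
Σ |<v, e_j>|^2 = 9/2; ||v||^2 = 17; deficit = 25/2

Write each e_j = u_j / sqrt(<u_j, u_j>) where u_j is the displayed integer vector. Then <v, e_j> = <v, u_j> / sqrt(<u_j, u_j>), so |<v, e_j>|^2 = <v, u_j>^2 / <u_j, u_j>.
Coefficients: <v, e_1> = 2/sqrt(1), <v, e_2> = 1/sqrt(2).
Square and sum: Σ |<v, e_j>|^2 = 9/2.
Compute ||v||^2 = v·v = 17.
Deficit = 17 − 9/2 = 25/2 ≥ 0, confirming Bessel's inequality. (The deficit equals ||v − Σ <v,e_j> e_j||^2, the squared distance from v to span{e_j}.)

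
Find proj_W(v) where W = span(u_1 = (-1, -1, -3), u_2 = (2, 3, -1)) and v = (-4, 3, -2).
proj_W(v) = (-1/15, 37/150, -359/150)

Set up U = [u_1 | ... | u_2] ∈ R^(3×2). The projector onto W = col(U) is P = U (U^T U)^(-1) U^T.
Compute U^T U =
  [11, -2]
  [-2, 14],
and U^T v = (7, 3).
Solve U^T U · c = U^T v for the coefficients: c = (52/75, 47/150). The projection is proj_W(v) = U c.
Check: (v - proj_W(v)) · u_1 = 0  (should be 0).
Check: (v - proj_W(v)) · u_2 = 0  (should be 0).
Result: proj_W(v) = (-1/15, 37/150, -359/150).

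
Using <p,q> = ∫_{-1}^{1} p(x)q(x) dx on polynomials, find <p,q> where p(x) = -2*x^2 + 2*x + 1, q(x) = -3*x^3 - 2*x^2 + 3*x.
<p,q> = 28/15

Expand the product: p(x)·q(x) = 6*x^5 - 2*x^4 - 13*x^3 + 4*x^2 + 3*x.
∫_{-1}^{1} of each monomial x^k gives [2/(k+1) if k even, 0 if k odd]. Integrating term-by-term (or equivalently evaluating the antiderivative F(x) = x^6 - 2*x^5/5 - 13*x^4/4 + 4*x^3/3 + 3*x^2/2 at the endpoints):
  F(1) − F(−1) = 11/60 − (-101/60) = 28/15.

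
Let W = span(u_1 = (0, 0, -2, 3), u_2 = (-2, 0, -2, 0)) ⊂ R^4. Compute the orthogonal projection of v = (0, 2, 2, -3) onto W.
proj_W(v) = (0, 0, 2, -3)

Set up U = [u_1 | ... | u_2] ∈ R^(4×2). The projector onto W = col(U) is P = U (U^T U)^(-1) U^T.
Compute U^T U =
  [13, 4]
  [4, 8],
and U^T v = (-13, -4).
Solve U^T U · c = U^T v for the coefficients: c = (-1, 0). The projection is proj_W(v) = U c.
Check: (v - proj_W(v)) · u_1 = 0  (should be 0).
Check: (v - proj_W(v)) · u_2 = 0  (should be 0).
Result: proj_W(v) = (0, 0, 2, -3).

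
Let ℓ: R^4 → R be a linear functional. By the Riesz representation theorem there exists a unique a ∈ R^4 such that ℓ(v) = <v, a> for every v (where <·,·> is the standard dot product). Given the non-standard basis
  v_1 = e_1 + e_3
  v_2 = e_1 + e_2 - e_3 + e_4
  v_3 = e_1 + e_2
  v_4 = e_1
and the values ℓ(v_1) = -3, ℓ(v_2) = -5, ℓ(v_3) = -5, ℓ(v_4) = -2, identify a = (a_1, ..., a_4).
a = (-2, -3, -1, -1)

Write a = (a_1, ..., a_4) in the standard basis. For each basis vector v_i, ℓ(v_i) = <v_i, a> is a linear equation in the a_j's. Collect the n equations into a matrix system V a = ℓ, where row i of V is v_i (expressed in the standard basis). Since V is invertible (lower-triangular with 1s on the diagonal, up to permutation), solve by back-substitution:
  V =
[[1, 0, 1, 0],
 [1, 1, -1, 1],
 [1, 1, 0, 0],
 [1, 0, 0, 0]]
  V a = (-3, -5, -5, -2)
Solving gives a = (-2, -3, -1, -1).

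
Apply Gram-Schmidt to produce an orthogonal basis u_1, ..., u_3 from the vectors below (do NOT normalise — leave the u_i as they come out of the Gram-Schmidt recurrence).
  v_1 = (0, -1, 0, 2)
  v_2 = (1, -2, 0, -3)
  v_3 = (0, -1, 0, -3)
Orthogonal basis:
  u_1 = (0, -1, 0, 2)
  u_2 = (1, -14/5, 0, -7/5)
  u_3 = (-35/54, -5/27, 0, -5/54)

Apply the Gram-Schmidt recurrence
  u_1 = v_1
  u_i = v_i − Σ_{j<i} ((v_i · u_j) / (u_j · u_j)) · u_j.

Step by step this gives:
  u_1 = (0, -1, 0, 2)
  u_2 = (1, -14/5, 0, -7/5)
  u_3 = (-35/54, -5/27, 0, -5/54)

Orthogonality check:
  u_2 · u_1 = 0 (should be 0)
  u_3 · u_1 = 0 (should be 0)
  u_3 · u_2 = 0 (should be 0)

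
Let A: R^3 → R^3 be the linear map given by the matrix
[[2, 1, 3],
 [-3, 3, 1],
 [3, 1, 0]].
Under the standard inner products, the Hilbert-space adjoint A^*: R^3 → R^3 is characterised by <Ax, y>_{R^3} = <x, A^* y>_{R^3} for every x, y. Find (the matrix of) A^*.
A^* = A^T =
[[2, -3, 3],
 [1, 3, 1],
 [3, 1, 0]]

For real matrices with standard dot products, the defining identity <Ax, y> = <x, A^* y> gives (Ax)^T y = x^T (A^*) y, i.e. x^T A^T y = x^T (A^*) y. Since this holds for all x, y, we must have A^* = A^T. Therefore
A^* =
[[2, -3, 3],
 [1, 3, 1],
 [3, 1, 0]].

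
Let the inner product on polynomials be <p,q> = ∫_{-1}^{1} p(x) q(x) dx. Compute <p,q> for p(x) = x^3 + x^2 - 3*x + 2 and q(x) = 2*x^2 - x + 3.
<p,q> = 286/15

Expand the product: p(x)·q(x) = 2*x^5 + x^4 - 4*x^3 + 10*x^2 - 11*x + 6.
∫_{-1}^{1} of each monomial x^k gives [2/(k+1) if k even, 0 if k odd]. Integrating term-by-term (or equivalently evaluating the antiderivative F(x) = x^6/3 + x^5/5 - x^4 + 10*x^3/3 - 11*x^2/2 + 6*x at the endpoints):
  F(1) − F(−1) = 101/30 − (-157/10) = 286/15.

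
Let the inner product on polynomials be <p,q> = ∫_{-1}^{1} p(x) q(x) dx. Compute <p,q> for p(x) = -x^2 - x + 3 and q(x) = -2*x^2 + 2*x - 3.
<p,q> = -308/15

Expand the product: p(x)·q(x) = 2*x^4 - 5*x^2 + 9*x - 9.
∫_{-1}^{1} of each monomial x^k gives [2/(k+1) if k even, 0 if k odd]. Integrating term-by-term (or equivalently evaluating the antiderivative F(x) = 2*x^5/5 - 5*x^3/3 + 9*x^2/2 - 9*x at the endpoints):
  F(1) − F(−1) = -173/30 − (443/30) = -308/15.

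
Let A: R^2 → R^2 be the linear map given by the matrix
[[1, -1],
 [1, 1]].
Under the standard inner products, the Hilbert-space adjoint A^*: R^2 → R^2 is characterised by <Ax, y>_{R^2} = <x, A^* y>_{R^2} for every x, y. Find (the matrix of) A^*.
A^* = A^T =
[[1, 1],
 [-1, 1]]

For real matrices with standard dot products, the defining identity <Ax, y> = <x, A^* y> gives (Ax)^T y = x^T (A^*) y, i.e. x^T A^T y = x^T (A^*) y. Since this holds for all x, y, we must have A^* = A^T. Therefore
A^* =
[[1, 1],
 [-1, 1]].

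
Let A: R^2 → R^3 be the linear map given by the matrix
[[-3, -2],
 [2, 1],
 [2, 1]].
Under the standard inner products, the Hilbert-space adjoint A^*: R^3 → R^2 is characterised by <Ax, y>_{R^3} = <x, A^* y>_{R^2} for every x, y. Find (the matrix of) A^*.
A^* = A^T =
[[-3, 2, 2],
 [-2, 1, 1]]

For real matrices with standard dot products, the defining identity <Ax, y> = <x, A^* y> gives (Ax)^T y = x^T (A^*) y, i.e. x^T A^T y = x^T (A^*) y. Since this holds for all x, y, we must have A^* = A^T. Therefore
A^* =
[[-3, 2, 2],
 [-2, 1, 1]].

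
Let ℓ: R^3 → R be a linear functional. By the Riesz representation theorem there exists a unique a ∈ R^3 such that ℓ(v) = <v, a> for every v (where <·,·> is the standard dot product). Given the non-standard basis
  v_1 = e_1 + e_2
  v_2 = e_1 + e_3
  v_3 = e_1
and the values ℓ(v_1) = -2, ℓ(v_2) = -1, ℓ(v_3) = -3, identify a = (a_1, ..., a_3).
a = (-3, 1, 2)

Write a = (a_1, ..., a_3) in the standard basis. For each basis vector v_i, ℓ(v_i) = <v_i, a> is a linear equation in the a_j's. Collect the n equations into a matrix system V a = ℓ, where row i of V is v_i (expressed in the standard basis). Since V is invertible (lower-triangular with 1s on the diagonal, up to permutation), solve by back-substitution:
  V =
[[1, 1, 0],
 [1, 0, 1],
 [1, 0, 0]]
  V a = (-2, -1, -3)
Solving gives a = (-3, 1, 2).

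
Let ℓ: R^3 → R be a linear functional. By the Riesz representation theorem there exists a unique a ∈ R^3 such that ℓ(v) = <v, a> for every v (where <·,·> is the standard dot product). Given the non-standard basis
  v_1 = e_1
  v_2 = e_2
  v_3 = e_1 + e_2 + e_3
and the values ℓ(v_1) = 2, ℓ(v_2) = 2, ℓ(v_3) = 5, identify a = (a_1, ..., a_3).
a = (2, 2, 1)

Write a = (a_1, ..., a_3) in the standard basis. For each basis vector v_i, ℓ(v_i) = <v_i, a> is a linear equation in the a_j's. Collect the n equations into a matrix system V a = ℓ, where row i of V is v_i (expressed in the standard basis). Since V is invertible (lower-triangular with 1s on the diagonal, up to permutation), solve by back-substitution:
  V =
[[1, 0, 0],
 [0, 1, 0],
 [1, 1, 1]]
  V a = (2, 2, 5)
Solving gives a = (2, 2, 1).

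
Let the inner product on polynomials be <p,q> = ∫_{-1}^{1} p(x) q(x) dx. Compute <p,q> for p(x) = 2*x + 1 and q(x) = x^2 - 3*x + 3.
<p,q> = 8/3

Expand the product: p(x)·q(x) = 2*x^3 - 5*x^2 + 3*x + 3.
∫_{-1}^{1} of each monomial x^k gives [2/(k+1) if k even, 0 if k odd]. Integrating term-by-term (or equivalently evaluating the antiderivative F(x) = x^4/2 - 5*x^3/3 + 3*x^2/2 + 3*x at the endpoints):
  F(1) − F(−1) = 10/3 − (2/3) = 8/3.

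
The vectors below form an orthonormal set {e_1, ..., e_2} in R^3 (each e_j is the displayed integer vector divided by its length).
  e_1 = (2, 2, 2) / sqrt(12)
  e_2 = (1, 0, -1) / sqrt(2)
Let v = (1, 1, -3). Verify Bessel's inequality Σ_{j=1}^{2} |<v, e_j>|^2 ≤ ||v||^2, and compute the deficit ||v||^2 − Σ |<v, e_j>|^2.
Σ |<v, e_j>|^2 = 25/3; ||v||^2 = 11; deficit = 8/3

Write each e_j = u_j / sqrt(<u_j, u_j>) where u_j is the displayed integer vector. Then <v, e_j> = <v, u_j> / sqrt(<u_j, u_j>), so |<v, e_j>|^2 = <v, u_j>^2 / <u_j, u_j>.
Coefficients: <v, e_1> = -2/sqrt(12), <v, e_2> = 4/sqrt(2).
Square and sum: Σ |<v, e_j>|^2 = 25/3.
Compute ||v||^2 = v·v = 11.
Deficit = 11 − 25/3 = 8/3 ≥ 0, confirming Bessel's inequality. (The deficit equals ||v − Σ <v,e_j> e_j||^2, the squared distance from v to span{e_j}.)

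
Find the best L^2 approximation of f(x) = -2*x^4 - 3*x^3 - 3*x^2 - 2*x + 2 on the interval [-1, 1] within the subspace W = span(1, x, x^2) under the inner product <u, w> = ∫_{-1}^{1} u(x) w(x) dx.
g(x) = -33*x^2/7 - 19*x/5 + 76/35

The best approximation g ∈ W is the orthogonal projection of f onto W. Writing g = a_0 + a_1 x + a_2 x^2, the coefficients solve the normal equations G · a = b where
  G_{ij} = <φ_i, φ_j> and b_i = <f, φ_i>, with φ_0 = 1, φ_1 = x, φ_2 = x^2.
G =
  [2, 0, 2/3]
  [0, 2/3, 0]
  [2/3, 0, 2/5],
b = (6/5, -38/15, -46/105).
Solving gives a_0 = 76/35, a_1 = -19/5, a_2 = -33/7, so
  g(x) = -33*x^2/7 - 19*x/5 + 76/35.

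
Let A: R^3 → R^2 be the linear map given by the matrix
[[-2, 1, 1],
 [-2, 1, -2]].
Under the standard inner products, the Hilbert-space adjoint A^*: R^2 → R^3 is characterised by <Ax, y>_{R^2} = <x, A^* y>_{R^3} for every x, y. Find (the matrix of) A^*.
A^* = A^T =
[[-2, -2],
 [1, 1],
 [1, -2]]

For real matrices with standard dot products, the defining identity <Ax, y> = <x, A^* y> gives (Ax)^T y = x^T (A^*) y, i.e. x^T A^T y = x^T (A^*) y. Since this holds for all x, y, we must have A^* = A^T. Therefore
A^* =
[[-2, -2],
 [1, 1],
 [1, -2]].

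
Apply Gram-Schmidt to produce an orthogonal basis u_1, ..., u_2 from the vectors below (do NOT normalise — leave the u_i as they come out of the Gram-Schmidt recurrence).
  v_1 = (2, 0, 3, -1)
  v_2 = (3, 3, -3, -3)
Orthogonal basis:
  u_1 = (2, 0, 3, -1)
  u_2 = (3, 3, -3, -3)

Apply the Gram-Schmidt recurrence
  u_1 = v_1
  u_i = v_i − Σ_{j<i} ((v_i · u_j) / (u_j · u_j)) · u_j.

Step by step this gives:
  u_1 = (2, 0, 3, -1)
  u_2 = (3, 3, -3, -3)

Orthogonality check:
  u_2 · u_1 = 0 (should be 0)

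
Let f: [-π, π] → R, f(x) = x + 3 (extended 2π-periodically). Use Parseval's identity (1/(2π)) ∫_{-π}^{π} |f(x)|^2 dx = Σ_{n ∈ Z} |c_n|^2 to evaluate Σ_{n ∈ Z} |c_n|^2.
Σ |c_n|^2 = π^2/3 + 9

Expand and integrate term by term over [-π, π]:
  ∫ (x)^2 dx = 1·(2π^3/3); ∫ 2·1·(3)·x dx = 0 (odd integrand); ∫ 3^2 dx = 9·2π.
So (1/(2π)) ∫_{-π}^{π} (x + 3)^2 dx = 1π^2/3 + 9 = π^2/3 + 9.
Parseval ⇒ Σ |c_n|^2 = π^2/3 + 9.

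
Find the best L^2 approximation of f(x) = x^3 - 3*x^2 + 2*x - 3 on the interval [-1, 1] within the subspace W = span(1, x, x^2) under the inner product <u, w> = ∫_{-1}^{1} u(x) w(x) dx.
g(x) = -3*x^2 + 13*x/5 - 3

The best approximation g ∈ W is the orthogonal projection of f onto W. Writing g = a_0 + a_1 x + a_2 x^2, the coefficients solve the normal equations G · a = b where
  G_{ij} = <φ_i, φ_j> and b_i = <f, φ_i>, with φ_0 = 1, φ_1 = x, φ_2 = x^2.
G =
  [2, 0, 2/3]
  [0, 2/3, 0]
  [2/3, 0, 2/5],
b = (-8, 26/15, -16/5).
Solving gives a_0 = -3, a_1 = 13/5, a_2 = -3, so
  g(x) = -3*x^2 + 13*x/5 - 3.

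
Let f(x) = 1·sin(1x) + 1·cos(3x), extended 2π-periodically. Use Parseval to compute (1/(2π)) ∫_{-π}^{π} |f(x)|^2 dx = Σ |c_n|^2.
Σ |c_n|^2 = 1

Expand |f|^2 and use orthogonality of {sin(nx), cos(mx)} on [-π, π]:
  ∫_{-π}^{π} sin(nx)^2 dx = π, ∫ cos(mx)^2 dx = π, and cross terms integrate to 0.
So ∫_{-π}^{π} f(x)^2 dx = 1^2 · π + 1^2 · π = (1 + 1)π.
Divide by 2π: (1 + 1)/2 = 1.
By Parseval, this equals Σ |c_n|^2.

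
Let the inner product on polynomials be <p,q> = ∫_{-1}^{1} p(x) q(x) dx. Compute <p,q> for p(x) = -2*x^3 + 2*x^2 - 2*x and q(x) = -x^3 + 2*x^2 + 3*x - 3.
<p,q> = -52/7

Expand the product: p(x)·q(x) = 2*x^6 - 6*x^5 + 8*x^3 - 12*x^2 + 6*x.
∫_{-1}^{1} of each monomial x^k gives [2/(k+1) if k even, 0 if k odd]. Integrating term-by-term (or equivalently evaluating the antiderivative F(x) = 2*x^7/7 - x^6 + 2*x^4 - 4*x^3 + 3*x^2 at the endpoints):
  F(1) − F(−1) = 2/7 − (54/7) = -52/7.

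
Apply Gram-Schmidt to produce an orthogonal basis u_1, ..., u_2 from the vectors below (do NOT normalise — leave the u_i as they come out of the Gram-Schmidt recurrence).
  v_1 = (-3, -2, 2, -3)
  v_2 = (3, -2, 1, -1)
Orthogonal basis:
  u_1 = (-3, -2, 2, -3)
  u_2 = (3, -2, 1, -1)

Apply the Gram-Schmidt recurrence
  u_1 = v_1
  u_i = v_i − Σ_{j<i} ((v_i · u_j) / (u_j · u_j)) · u_j.

Step by step this gives:
  u_1 = (-3, -2, 2, -3)
  u_2 = (3, -2, 1, -1)

Orthogonality check:
  u_2 · u_1 = 0 (should be 0)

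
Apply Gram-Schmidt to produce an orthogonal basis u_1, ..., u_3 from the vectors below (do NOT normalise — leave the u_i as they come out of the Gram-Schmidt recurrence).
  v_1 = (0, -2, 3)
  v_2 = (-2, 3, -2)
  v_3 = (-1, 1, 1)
Orthogonal basis:
  u_1 = (0, -2, 3)
  u_2 = (-2, 15/13, 10/13)
  u_3 = (25/77, 30/77, 20/77)

Apply the Gram-Schmidt recurrence
  u_1 = v_1
  u_i = v_i − Σ_{j<i} ((v_i · u_j) / (u_j · u_j)) · u_j.

Step by step this gives:
  u_1 = (0, -2, 3)
  u_2 = (-2, 15/13, 10/13)
  u_3 = (25/77, 30/77, 20/77)

Orthogonality check:
  u_2 · u_1 = 0 (should be 0)
  u_3 · u_1 = 0 (should be 0)
  u_3 · u_2 = 0 (should be 0)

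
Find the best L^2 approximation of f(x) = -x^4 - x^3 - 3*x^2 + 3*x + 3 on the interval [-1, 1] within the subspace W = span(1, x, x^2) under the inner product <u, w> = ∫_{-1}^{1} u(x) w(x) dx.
g(x) = -27*x^2/7 + 12*x/5 + 108/35

The best approximation g ∈ W is the orthogonal projection of f onto W. Writing g = a_0 + a_1 x + a_2 x^2, the coefficients solve the normal equations G · a = b where
  G_{ij} = <φ_i, φ_j> and b_i = <f, φ_i>, with φ_0 = 1, φ_1 = x, φ_2 = x^2.
G =
  [2, 0, 2/3]
  [0, 2/3, 0]
  [2/3, 0, 2/5],
b = (18/5, 8/5, 18/35).
Solving gives a_0 = 108/35, a_1 = 12/5, a_2 = -27/7, so
  g(x) = -27*x^2/7 + 12*x/5 + 108/35.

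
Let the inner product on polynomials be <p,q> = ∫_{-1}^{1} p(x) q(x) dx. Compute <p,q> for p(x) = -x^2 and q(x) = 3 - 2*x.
<p,q> = -2

Expand the product: p(x)·q(x) = 2*x^3 - 3*x^2.
∫_{-1}^{1} of each monomial x^k gives [2/(k+1) if k even, 0 if k odd]. Integrating term-by-term (or equivalently evaluating the antiderivative F(x) = x^4/2 - x^3 at the endpoints):
  F(1) − F(−1) = -1/2 − (3/2) = -2.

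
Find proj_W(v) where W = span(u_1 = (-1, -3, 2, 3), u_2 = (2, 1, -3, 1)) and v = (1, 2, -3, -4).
proj_W(v) = (317/281, 916/281, -627/281, -902/281)

Set up U = [u_1 | ... | u_2] ∈ R^(4×2). The projector onto W = col(U) is P = U (U^T U)^(-1) U^T.
Compute U^T U =
  [23, -8]
  [-8, 15],
and U^T v = (-25, 9).
Solve U^T U · c = U^T v for the coefficients: c = (-303/281, 7/281). The projection is proj_W(v) = U c.
Check: (v - proj_W(v)) · u_1 = 0  (should be 0).
Check: (v - proj_W(v)) · u_2 = 0  (should be 0).
Result: proj_W(v) = (317/281, 916/281, -627/281, -902/281).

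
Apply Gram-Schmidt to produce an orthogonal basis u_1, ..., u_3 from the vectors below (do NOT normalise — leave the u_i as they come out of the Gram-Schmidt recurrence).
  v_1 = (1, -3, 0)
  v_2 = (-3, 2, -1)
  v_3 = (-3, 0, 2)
Orthogonal basis:
  u_1 = (1, -3, 0)
  u_2 = (-21/10, -7/10, -1)
  u_3 = (-69/59, -23/59, 161/59)

Apply the Gram-Schmidt recurrence
  u_1 = v_1
  u_i = v_i − Σ_{j<i} ((v_i · u_j) / (u_j · u_j)) · u_j.

Step by step this gives:
  u_1 = (1, -3, 0)
  u_2 = (-21/10, -7/10, -1)
  u_3 = (-69/59, -23/59, 161/59)

Orthogonality check:
  u_2 · u_1 = 0 (should be 0)
  u_3 · u_1 = 0 (should be 0)
  u_3 · u_2 = 0 (should be 0)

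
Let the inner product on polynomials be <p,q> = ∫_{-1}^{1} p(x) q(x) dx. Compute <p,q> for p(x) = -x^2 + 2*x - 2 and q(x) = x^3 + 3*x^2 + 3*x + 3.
<p,q> = -72/5

Expand the product: p(x)·q(x) = -x^5 - x^4 + x^3 - 3*x^2 - 6.
∫_{-1}^{1} of each monomial x^k gives [2/(k+1) if k even, 0 if k odd]. Integrating term-by-term (or equivalently evaluating the antiderivative F(x) = -x^6/6 - x^5/5 + x^4/4 - x^3 - 6*x at the endpoints):
  F(1) − F(−1) = -427/60 − (437/60) = -72/5.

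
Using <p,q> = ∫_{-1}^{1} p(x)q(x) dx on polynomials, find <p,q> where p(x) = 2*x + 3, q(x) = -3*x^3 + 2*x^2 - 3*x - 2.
<p,q> = -72/5

Expand the product: p(x)·q(x) = -6*x^4 - 5*x^3 - 13*x - 6.
∫_{-1}^{1} of each monomial x^k gives [2/(k+1) if k even, 0 if k odd]. Integrating term-by-term (or equivalently evaluating the antiderivative F(x) = -6*x^5/5 - 5*x^4/4 - 13*x^2/2 - 6*x at the endpoints):
  F(1) − F(−1) = -299/20 − (-11/20) = -72/5.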